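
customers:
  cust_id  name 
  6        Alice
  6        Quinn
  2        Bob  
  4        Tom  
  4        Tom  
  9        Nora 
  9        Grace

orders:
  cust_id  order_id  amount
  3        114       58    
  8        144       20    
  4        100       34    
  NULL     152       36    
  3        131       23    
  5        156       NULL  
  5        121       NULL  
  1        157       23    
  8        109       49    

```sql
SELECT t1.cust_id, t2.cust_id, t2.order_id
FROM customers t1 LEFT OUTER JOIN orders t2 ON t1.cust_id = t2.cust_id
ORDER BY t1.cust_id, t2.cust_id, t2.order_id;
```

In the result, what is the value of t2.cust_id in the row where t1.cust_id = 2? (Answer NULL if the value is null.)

LEFT JOIN keeps every row from `customers`; unmatched rows get NULL for `orders`'s columns.
Matching on t1.cust_id = t2.cust_id. A NULL in a compared column never satisfies the condition.
- cust_id=6: no t2 row matches, row kept with t2 columns NULL.
- cust_id=6: no t2 row matches, row kept with t2 columns NULL.
- cust_id=2: no t2 row matches, row kept with t2 columns NULL.
- cust_id=4: 1 matching t2 row(s), so 1 row(s) emitted.
- cust_id=4: 1 matching t2 row(s), so 1 row(s) emitted.
- cust_id=9: no t2 row matches, row kept with t2 columns NULL.
- cust_id=9: no t2 row matches, row kept with t2 columns NULL.

NULL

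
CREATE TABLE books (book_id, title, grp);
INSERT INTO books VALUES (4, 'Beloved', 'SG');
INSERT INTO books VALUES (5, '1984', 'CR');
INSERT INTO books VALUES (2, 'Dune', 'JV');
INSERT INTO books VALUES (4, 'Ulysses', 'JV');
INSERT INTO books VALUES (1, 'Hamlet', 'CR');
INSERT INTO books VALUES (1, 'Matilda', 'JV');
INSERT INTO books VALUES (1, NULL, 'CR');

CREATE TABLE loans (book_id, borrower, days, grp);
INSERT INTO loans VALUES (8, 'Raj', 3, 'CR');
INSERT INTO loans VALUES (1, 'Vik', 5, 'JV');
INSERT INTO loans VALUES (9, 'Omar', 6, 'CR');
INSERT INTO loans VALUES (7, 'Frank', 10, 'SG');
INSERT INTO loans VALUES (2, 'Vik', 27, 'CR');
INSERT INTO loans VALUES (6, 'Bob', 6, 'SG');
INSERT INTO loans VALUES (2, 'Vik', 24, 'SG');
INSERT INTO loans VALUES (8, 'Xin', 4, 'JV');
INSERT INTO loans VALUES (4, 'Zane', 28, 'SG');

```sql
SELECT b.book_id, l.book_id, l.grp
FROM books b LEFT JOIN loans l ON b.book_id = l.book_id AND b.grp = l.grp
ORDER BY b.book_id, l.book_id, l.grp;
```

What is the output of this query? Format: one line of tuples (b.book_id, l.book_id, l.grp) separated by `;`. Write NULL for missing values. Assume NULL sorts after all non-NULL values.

(1, 1, JV); (1, NULL, NULL); (1, NULL, NULL); (2, NULL, NULL); (4, 4, SG); (4, NULL, NULL); (5, NULL, NULL)

LEFT JOIN keeps every row from `books`; unmatched rows get NULL for `loans`'s columns.
Matching on b.book_id = l.book_id AND b.grp = l.grp.
- b row (book_id=4, grp=SG): matches 1 l row(s) → 1 output row(s).
- b row (book_id=5, grp=CR): no match → kept, l columns NULL.
- b row (book_id=2, grp=JV): no match → kept, l columns NULL.
- b row (book_id=4, grp=JV): no match → kept, l columns NULL.
- b row (book_id=1, grp=CR): no match → kept, l columns NULL.
- b row (book_id=1, grp=JV): matches 1 l row(s) → 1 output row(s).
- b row (book_id=1, grp=CR): no match → kept, l columns NULL.
After projecting and ordering:
b.book_id | l.book_id | l.grp
1 | 1 | JV
1 | NULL | NULL
1 | NULL | NULL
2 | NULL | NULL
4 | 4 | SG
4 | NULL | NULL
5 | NULL | NULL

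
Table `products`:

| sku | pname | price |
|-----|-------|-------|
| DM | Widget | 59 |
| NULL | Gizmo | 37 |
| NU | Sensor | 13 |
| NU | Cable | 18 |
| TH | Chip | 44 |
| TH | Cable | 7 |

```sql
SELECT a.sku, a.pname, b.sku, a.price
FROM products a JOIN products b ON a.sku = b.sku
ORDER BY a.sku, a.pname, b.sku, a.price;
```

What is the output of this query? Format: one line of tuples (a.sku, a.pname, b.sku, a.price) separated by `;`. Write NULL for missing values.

(DM, Widget, DM, 59); (NU, Cable, NU, 18); (NU, Cable, NU, 18); (NU, Sensor, NU, 13); (NU, Sensor, NU, 13); (TH, Cable, TH, 7); (TH, Cable, TH, 7); (TH, Chip, TH, 44); (TH, Chip, TH, 44)

INNER JOIN keeps only pairs where the ON condition holds.
Matching on a.sku = b.sku. A NULL in a compared column never satisfies the condition.
- sku=DM: 1 matching b row(s), so 1 row(s) emitted.
- sku=NULL: no matching b row, dropped.
- sku=NU: 2 matching b row(s), so 2 row(s) emitted.
- sku=NU: 2 matching b row(s), so 2 row(s) emitted.
- sku=TH: 2 matching b row(s), so 2 row(s) emitted.
- sku=TH: 2 matching b row(s), so 2 row(s) emitted.
After projecting and ordering:
a.sku | a.pname | b.sku | a.price
DM | Widget | DM | 59
NU | Cable | NU | 18
NU | Cable | NU | 18
NU | Sensor | NU | 13
NU | Sensor | NU | 13
TH | Cable | TH | 7
TH | Cable | TH | 7
TH | Chip | TH | 44
TH | Chip | TH | 44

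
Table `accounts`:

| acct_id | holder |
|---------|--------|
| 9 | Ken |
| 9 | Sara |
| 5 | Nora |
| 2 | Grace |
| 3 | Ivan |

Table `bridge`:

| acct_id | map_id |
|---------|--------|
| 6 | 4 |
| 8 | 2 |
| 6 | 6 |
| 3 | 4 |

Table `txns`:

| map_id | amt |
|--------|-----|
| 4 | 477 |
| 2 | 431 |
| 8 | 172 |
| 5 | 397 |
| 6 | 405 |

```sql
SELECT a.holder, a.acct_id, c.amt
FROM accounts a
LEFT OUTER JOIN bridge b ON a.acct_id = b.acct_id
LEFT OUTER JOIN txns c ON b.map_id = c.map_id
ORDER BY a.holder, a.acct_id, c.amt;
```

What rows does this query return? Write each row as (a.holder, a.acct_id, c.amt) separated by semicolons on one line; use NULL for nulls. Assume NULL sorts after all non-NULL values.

Joins associate left-to-right: accounts LEFT JOIN bridge on acct_id gives 5 intermediate row(s).
Then LEFT JOIN `txns c` on map_id: each of those 5 rows is kept; rows whose b.map_id has no match in c get NULL for c's columns.

(Grace, 2, NULL); (Ivan, 3, 477); (Ken, 9, NULL); (Nora, 5, NULL); (Sara, 9, NULL)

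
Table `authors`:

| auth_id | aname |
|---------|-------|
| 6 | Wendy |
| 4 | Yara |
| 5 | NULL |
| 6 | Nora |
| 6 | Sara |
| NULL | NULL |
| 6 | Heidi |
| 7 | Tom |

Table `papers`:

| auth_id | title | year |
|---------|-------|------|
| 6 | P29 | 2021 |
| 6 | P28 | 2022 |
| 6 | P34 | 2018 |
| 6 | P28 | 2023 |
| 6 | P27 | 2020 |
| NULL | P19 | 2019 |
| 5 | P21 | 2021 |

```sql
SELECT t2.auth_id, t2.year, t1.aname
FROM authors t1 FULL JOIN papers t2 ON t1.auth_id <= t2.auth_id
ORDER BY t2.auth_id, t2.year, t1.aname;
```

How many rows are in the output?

35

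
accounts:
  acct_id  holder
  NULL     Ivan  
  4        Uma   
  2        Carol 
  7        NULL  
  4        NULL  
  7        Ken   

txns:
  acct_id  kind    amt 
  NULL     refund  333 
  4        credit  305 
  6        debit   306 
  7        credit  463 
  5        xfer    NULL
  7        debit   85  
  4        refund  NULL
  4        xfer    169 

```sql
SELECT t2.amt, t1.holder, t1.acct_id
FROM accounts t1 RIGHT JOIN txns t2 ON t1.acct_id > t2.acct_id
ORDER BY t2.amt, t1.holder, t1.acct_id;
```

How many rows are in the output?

RIGHT JOIN keeps every row from `txns`; unmatched rows get NULL for `accounts`'s columns.
Matching on t1.acct_id > t2.acct_id. A NULL in a compared column never satisfies the condition.
- t1 row (acct_id=NULL): no match.
- t1 row (acct_id=4): no match.
- t1 row (acct_id=2): no match.
- t1 row (acct_id=7): matches 5 t2 row(s) → 5 output row(s).
- t1 row (acct_id=4): no match.
- t1 row (acct_id=7): matches 5 t2 row(s) → 5 output row(s).
- plus 3 unmatched t2 row(s), each kept with NULL t1 columns.
Total: 10 matched + 3 padded = 13 rows.

13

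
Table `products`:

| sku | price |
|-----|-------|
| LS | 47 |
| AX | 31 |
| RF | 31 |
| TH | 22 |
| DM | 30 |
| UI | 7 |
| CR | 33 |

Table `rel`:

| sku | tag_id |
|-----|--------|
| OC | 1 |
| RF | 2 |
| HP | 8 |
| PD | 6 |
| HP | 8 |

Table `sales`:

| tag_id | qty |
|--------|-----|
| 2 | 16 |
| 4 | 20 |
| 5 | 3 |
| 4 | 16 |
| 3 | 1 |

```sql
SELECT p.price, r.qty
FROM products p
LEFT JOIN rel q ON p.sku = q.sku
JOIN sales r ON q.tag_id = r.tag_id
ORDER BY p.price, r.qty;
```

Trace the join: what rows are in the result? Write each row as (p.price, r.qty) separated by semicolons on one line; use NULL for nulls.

Joins associate left-to-right: products LEFT JOIN rel on sku gives 7 intermediate row(s).
Then INNER JOIN `sales r` on tag_id: keep only rows whose q.tag_id appears in r.

(31, 16)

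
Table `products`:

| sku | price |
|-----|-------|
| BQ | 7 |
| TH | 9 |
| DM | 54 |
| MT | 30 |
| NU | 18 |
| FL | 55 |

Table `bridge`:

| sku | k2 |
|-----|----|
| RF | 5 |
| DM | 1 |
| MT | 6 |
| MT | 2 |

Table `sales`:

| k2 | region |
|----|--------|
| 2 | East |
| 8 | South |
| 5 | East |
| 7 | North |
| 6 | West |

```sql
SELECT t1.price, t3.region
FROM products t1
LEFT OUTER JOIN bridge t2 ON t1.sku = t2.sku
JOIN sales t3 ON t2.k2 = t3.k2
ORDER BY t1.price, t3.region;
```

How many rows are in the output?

Evaluate left to right. First `products t1 LEFT JOIN bridge t2` on sku: 7 row(s).
Then INNER JOIN `sales t3` on k2: keep only rows whose t2.k2 appears in t3.
Result: 2 row(s).

2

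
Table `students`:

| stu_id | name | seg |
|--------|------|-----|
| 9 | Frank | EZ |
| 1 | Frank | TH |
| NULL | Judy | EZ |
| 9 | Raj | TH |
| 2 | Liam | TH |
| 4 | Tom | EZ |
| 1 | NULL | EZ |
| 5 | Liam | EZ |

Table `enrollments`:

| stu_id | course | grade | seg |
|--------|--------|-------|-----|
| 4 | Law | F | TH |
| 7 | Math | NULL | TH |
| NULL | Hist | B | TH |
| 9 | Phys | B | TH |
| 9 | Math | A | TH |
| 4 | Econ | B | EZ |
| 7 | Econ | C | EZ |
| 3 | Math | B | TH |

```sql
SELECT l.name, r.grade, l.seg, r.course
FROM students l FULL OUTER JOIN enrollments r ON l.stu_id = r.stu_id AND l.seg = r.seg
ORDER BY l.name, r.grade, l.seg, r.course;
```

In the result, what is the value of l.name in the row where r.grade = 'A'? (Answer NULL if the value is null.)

Raj

FULL OUTER JOIN keeps every row from both sides; unmatched rows get NULL for the other side's columns.
Matching on l.stu_id = r.stu_id AND l.seg = r.seg. A NULL in a compared column never satisfies the condition.
- l (stu_id=9, seg=EZ) has no partner → padded with NULL.
- l (stu_id=1, seg=TH) has no partner → padded with NULL.
- l (stu_id=NULL, seg=EZ) has no partner → padded with NULL.
- l (stu_id=9, seg=TH) pairs with 2 row(s) of r.
- l (stu_id=2, seg=TH) has no partner → padded with NULL.
- l (stu_id=4, seg=EZ) pairs with 1 row(s) of r.
- l (stu_id=1, seg=EZ) has no partner → padded with NULL.
- l (stu_id=5, seg=EZ) has no partner → padded with NULL.
- 5 r row(s) had no l match → kept, l columns NULL.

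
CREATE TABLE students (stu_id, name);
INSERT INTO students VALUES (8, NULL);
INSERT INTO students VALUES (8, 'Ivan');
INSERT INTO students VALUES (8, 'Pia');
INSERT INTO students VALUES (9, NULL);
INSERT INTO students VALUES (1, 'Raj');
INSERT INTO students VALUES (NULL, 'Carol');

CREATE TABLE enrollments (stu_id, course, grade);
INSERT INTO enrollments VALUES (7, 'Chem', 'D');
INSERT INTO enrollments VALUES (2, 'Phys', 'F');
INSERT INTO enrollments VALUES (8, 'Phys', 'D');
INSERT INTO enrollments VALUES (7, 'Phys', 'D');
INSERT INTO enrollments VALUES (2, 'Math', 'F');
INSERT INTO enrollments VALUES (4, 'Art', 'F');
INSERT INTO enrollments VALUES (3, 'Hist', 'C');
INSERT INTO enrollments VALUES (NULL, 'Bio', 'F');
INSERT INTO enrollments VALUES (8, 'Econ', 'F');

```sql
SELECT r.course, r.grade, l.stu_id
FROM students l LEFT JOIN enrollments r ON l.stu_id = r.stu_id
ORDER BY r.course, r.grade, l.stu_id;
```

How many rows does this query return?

LEFT JOIN keeps every row from `students`; unmatched rows get NULL for `enrollments`'s columns.
Matching on l.stu_id = r.stu_id. A NULL in a compared column never satisfies the condition.
Matched pairs: 6; unmatched l rows kept: 3.
Total: 6 matched + 3 padded = 9 rows.

9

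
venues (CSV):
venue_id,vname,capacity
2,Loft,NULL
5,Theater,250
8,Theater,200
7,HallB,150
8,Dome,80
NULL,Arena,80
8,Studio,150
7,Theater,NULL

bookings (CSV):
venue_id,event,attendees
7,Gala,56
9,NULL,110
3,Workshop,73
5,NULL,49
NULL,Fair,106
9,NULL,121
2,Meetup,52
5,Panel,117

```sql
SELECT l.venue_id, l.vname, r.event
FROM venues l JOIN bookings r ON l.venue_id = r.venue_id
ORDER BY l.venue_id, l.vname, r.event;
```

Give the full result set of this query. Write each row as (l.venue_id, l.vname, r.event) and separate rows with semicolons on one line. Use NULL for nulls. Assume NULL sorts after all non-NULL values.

INNER JOIN keeps only pairs where the ON condition holds.
Matching on l.venue_id = r.venue_id. A NULL in a compared column never satisfies the condition.
- l[0] venue_id=2 → 1 match(es) in r → 1 row(s).
- l[1] venue_id=5 → 2 match(es) in r → 2 row(s).
- l[2] venue_id=8 → no match; dropped.
- l[3] venue_id=7 → 1 match(es) in r → 1 row(s).
- l[4] venue_id=8 → no match; dropped.
- l[5] venue_id=NULL → no match; dropped.
- l[6] venue_id=8 → no match; dropped.
- l[7] venue_id=7 → 1 match(es) in r → 1 row(s).
After projecting and ordering:
l.venue_id | l.vname | r.event
2 | Loft | Meetup
5 | Theater | Panel
5 | Theater | NULL
7 | HallB | Gala
7 | Theater | Gala

(2, Loft, Meetup); (5, Theater, Panel); (5, Theater, NULL); (7, HallB, Gala); (7, Theater, Gala)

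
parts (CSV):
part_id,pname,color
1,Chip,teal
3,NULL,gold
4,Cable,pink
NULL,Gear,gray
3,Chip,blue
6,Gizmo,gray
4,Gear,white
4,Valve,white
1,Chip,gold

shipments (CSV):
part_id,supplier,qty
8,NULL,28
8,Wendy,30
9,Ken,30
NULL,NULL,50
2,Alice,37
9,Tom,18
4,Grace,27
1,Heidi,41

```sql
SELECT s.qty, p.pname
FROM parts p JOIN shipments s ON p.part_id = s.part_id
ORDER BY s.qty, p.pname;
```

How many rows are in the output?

5

INNER JOIN keeps only pairs where the ON condition holds.
Matching on p.part_id = s.part_id. A NULL in a compared column never satisfies the condition.
- p row (part_id=1): matches 1 s row(s) → 1 output row(s).
- p row (part_id=3): no match → dropped.
- p row (part_id=4): matches 1 s row(s) → 1 output row(s).
- p row (part_id=NULL): no match → dropped.
- p row (part_id=3): no match → dropped.
- p row (part_id=6): no match → dropped.
- p row (part_id=4): matches 1 s row(s) → 1 output row(s).
- p row (part_id=4): matches 1 s row(s) → 1 output row(s).
- p row (part_id=1): matches 1 s row(s) → 1 output row(s).
Total: 5 rows.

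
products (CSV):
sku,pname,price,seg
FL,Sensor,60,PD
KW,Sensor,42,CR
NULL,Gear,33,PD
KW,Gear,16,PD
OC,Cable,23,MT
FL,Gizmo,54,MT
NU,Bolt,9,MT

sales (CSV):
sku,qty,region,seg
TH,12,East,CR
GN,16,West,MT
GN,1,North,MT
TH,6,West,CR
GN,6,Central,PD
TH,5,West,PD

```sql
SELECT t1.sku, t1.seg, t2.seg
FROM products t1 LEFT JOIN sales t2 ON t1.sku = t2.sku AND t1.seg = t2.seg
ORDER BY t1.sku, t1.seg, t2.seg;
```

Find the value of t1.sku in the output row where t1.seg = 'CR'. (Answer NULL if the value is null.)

LEFT JOIN keeps every row from `products`; unmatched rows get NULL for `sales`'s columns.
Matching on t1.sku = t2.sku AND t1.seg = t2.seg. A NULL in a compared column never satisfies the condition.
- t1 row (sku=FL, seg=PD): no match → kept, t2 columns NULL.
- t1 row (sku=KW, seg=CR): no match → kept, t2 columns NULL.
- t1 row (sku=NULL, seg=PD): no match → kept, t2 columns NULL.
- t1 row (sku=KW, seg=PD): no match → kept, t2 columns NULL.
- t1 row (sku=OC, seg=MT): no match → kept, t2 columns NULL.
- t1 row (sku=FL, seg=MT): no match → kept, t2 columns NULL.
- t1 row (sku=NU, seg=MT): no match → kept, t2 columns NULL.

KW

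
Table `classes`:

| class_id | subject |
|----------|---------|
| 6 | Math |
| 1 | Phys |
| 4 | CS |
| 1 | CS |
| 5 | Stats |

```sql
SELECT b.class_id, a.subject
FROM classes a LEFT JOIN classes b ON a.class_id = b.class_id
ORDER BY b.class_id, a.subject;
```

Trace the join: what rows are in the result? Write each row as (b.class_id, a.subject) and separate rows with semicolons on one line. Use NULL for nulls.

(1, CS); (1, CS); (1, Phys); (1, Phys); (4, CS); (5, Stats); (6, Math)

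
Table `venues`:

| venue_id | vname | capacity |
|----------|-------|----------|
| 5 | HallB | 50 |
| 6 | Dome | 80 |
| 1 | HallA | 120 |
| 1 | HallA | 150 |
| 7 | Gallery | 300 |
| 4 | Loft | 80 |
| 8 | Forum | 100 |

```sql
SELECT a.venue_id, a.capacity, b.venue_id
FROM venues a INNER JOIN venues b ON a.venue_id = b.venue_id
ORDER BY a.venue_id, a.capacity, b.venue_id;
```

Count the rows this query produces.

9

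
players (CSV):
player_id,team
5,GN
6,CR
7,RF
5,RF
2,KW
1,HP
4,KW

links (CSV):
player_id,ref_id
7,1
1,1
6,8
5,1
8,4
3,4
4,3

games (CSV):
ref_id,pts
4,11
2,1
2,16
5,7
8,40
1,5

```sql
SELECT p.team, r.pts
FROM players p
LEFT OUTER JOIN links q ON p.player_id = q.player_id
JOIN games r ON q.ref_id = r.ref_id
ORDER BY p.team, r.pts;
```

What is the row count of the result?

5

Evaluate left to right. First `players p LEFT JOIN links q` on player_id: 7 row(s).
Then INNER JOIN `games r` on ref_id: keep only rows whose q.ref_id appears in r.
Result: 5 row(s).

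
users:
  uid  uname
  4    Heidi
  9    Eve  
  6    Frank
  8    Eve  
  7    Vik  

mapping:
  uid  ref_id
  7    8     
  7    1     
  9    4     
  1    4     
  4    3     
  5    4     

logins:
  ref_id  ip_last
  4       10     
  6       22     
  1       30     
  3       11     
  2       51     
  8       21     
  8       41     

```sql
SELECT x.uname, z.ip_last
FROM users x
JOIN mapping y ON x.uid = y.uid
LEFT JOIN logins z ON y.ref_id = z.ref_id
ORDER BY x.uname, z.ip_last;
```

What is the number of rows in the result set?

5

Evaluate left to right. First `users x INNER JOIN mapping y` on uid: 4 row(s).
Then LEFT JOIN `logins z` on ref_id: each of those 4 rows is kept; rows whose y.ref_id has no match in z get NULL for z's columns.
Result: 5 row(s).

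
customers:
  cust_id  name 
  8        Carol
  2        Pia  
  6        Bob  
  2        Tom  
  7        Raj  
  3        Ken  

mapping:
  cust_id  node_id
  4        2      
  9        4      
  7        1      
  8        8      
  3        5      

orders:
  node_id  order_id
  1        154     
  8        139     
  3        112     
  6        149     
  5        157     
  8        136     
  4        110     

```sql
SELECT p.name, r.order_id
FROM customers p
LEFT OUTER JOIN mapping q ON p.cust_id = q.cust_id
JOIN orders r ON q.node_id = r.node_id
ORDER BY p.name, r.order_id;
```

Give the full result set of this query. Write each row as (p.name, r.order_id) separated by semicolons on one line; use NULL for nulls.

(Carol, 136); (Carol, 139); (Ken, 157); (Raj, 154)

Step 1 — p LEFT JOIN q on cust_id → 6 row(s).
Then INNER JOIN `orders r` on node_id: keep only rows whose q.node_id appears in r.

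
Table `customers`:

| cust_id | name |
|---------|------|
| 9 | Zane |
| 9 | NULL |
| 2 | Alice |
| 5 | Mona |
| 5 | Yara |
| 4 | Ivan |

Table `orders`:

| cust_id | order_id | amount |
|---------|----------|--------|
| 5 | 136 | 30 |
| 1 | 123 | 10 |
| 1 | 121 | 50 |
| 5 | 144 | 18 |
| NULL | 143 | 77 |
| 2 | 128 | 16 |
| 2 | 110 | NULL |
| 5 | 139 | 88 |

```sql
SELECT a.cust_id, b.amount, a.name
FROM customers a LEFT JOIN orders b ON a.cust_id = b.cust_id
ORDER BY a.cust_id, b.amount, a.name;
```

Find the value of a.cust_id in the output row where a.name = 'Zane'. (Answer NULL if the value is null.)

LEFT JOIN keeps every row from `customers`; unmatched rows get NULL for `orders`'s columns.
Matching on a.cust_id = b.cust_id. A NULL in a compared column never satisfies the condition.
Matched pairs: 8; unmatched a rows kept: 3.

9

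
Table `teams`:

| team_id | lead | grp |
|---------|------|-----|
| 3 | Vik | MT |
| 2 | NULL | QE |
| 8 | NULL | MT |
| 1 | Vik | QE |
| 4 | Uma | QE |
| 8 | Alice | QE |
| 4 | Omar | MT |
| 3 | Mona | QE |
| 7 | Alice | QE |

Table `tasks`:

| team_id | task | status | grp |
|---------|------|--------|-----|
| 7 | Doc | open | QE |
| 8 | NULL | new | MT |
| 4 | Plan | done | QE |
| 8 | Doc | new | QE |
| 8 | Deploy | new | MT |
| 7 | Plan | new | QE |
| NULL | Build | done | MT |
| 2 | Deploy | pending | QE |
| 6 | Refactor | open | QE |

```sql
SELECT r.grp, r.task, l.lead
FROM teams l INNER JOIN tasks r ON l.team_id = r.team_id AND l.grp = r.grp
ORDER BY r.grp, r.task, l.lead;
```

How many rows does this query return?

INNER JOIN keeps only pairs where the ON condition holds.
Matching on l.team_id = r.team_id AND l.grp = r.grp. A NULL in a compared column never satisfies the condition.
- l row (team_id=3, grp=MT): no match → dropped.
- l row (team_id=2, grp=QE): matches 1 r row(s) → 1 output row(s).
- l row (team_id=8, grp=MT): matches 2 r row(s) → 2 output row(s).
- l row (team_id=1, grp=QE): no match → dropped.
- l row (team_id=4, grp=QE): matches 1 r row(s) → 1 output row(s).
- l row (team_id=8, grp=QE): matches 1 r row(s) → 1 output row(s).
- l row (team_id=4, grp=MT): no match → dropped.
- l row (team_id=3, grp=QE): no match → dropped.
- l row (team_id=7, grp=QE): matches 2 r row(s) → 2 output row(s).
Total: 7 rows.

7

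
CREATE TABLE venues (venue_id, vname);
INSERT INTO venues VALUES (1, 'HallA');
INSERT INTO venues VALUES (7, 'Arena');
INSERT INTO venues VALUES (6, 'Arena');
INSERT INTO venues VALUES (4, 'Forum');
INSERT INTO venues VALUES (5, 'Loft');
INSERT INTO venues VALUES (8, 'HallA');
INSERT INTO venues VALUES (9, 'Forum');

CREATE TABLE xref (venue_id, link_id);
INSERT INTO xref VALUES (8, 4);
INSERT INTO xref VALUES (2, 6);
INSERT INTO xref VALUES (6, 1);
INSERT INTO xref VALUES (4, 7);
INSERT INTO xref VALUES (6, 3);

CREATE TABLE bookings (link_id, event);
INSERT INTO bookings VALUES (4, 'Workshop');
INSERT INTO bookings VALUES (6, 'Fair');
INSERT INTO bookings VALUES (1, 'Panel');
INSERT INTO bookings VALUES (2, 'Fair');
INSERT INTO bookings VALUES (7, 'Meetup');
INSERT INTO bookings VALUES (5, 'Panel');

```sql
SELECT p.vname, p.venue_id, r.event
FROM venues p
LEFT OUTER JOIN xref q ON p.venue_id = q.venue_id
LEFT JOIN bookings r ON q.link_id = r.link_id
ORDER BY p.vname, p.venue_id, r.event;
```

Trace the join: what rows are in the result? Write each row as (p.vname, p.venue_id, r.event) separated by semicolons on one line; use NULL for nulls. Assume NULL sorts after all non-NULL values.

Joins associate left-to-right: venues LEFT JOIN xref on venue_id gives 8 intermediate row(s).
Then LEFT JOIN `bookings r` on link_id: each of those 8 rows is kept; rows whose q.link_id has no match in r get NULL for r's columns.

(Arena, 6, Panel); (Arena, 6, NULL); (Arena, 7, NULL); (Forum, 4, Meetup); (Forum, 9, NULL); (HallA, 1, NULL); (HallA, 8, Workshop); (Loft, 5, NULL)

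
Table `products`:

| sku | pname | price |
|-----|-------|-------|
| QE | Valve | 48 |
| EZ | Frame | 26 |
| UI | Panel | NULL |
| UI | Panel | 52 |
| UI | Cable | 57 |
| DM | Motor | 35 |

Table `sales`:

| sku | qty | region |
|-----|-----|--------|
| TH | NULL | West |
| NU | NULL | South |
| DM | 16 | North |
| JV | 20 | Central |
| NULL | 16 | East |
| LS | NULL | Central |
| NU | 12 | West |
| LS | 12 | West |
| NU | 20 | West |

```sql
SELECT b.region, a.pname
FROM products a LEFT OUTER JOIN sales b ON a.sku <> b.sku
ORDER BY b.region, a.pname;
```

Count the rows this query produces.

47

LEFT JOIN keeps every row from `products`; unmatched rows get NULL for `sales`'s columns.
Matching on a.sku <> b.sku. A NULL in a compared column never satisfies the condition.
Matched pairs: 47; unmatched a rows kept: 0.
Total: 47 rows.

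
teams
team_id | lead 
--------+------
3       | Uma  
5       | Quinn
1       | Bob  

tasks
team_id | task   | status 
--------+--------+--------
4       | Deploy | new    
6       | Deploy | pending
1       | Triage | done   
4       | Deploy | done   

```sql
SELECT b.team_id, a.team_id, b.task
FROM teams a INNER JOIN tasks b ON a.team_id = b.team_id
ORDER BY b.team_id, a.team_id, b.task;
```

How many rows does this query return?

INNER JOIN keeps only pairs where the ON condition holds.
Matching on a.team_id = b.team_id.
- team_id=3: no matching b row, dropped.
- team_id=5: no matching b row, dropped.
- team_id=1: 1 matching b row(s), so 1 row(s) emitted.
Total: 1 rows.

1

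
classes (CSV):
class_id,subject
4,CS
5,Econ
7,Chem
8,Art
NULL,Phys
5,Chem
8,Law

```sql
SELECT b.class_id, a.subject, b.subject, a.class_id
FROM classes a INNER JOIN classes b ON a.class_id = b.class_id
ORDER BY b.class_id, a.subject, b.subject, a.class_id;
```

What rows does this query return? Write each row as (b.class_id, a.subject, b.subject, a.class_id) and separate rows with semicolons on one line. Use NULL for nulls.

(4, CS, CS, 4); (5, Chem, Chem, 5); (5, Chem, Econ, 5); (5, Econ, Chem, 5); (5, Econ, Econ, 5); (7, Chem, Chem, 7); (8, Art, Art, 8); (8, Art, Law, 8); (8, Law, Art, 8); (8, Law, Law, 8)

INNER JOIN keeps only pairs where the ON condition holds.
Matching on a.class_id = b.class_id. A NULL in a compared column never satisfies the condition.
- a (class_id=4) pairs with 1 row(s) of b.
- a (class_id=5) pairs with 2 row(s) of b.
- a (class_id=7) pairs with 1 row(s) of b.
- a (class_id=8) pairs with 2 row(s) of b.
- a (class_id=NULL) has no partner → excluded.
- a (class_id=5) pairs with 2 row(s) of b.
- a (class_id=8) pairs with 2 row(s) of b.
After projecting and ordering:
b.class_id | a.subject | b.subject | a.class_id
4 | CS | CS | 4
5 | Chem | Chem | 5
5 | Chem | Econ | 5
5 | Econ | Chem | 5
5 | Econ | Econ | 5
7 | Chem | Chem | 7
8 | Art | Art | 8
8 | Art | Law | 8
8 | Law | Art | 8
8 | Law | Law | 8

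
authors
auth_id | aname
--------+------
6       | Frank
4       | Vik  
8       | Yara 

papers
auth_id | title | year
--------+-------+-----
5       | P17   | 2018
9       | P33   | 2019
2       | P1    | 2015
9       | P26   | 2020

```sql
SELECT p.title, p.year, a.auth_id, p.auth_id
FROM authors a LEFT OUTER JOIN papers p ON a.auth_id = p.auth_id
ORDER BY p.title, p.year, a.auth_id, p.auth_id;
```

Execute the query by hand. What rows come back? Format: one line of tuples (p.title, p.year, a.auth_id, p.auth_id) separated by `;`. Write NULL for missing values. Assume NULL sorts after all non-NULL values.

LEFT JOIN keeps every row from `authors`; unmatched rows get NULL for `papers`'s columns.
Matching on a.auth_id = p.auth_id.
- auth_id=6: no p row matches, row kept with p columns NULL.
- auth_id=4: no p row matches, row kept with p columns NULL.
- auth_id=8: no p row matches, row kept with p columns NULL.
After projecting and ordering:
p.title | p.year | a.auth_id | p.auth_id
NULL | NULL | 4 | NULL
NULL | NULL | 6 | NULL
NULL | NULL | 8 | NULL

(NULL, NULL, 4, NULL); (NULL, NULL, 6, NULL); (NULL, NULL, 8, NULL)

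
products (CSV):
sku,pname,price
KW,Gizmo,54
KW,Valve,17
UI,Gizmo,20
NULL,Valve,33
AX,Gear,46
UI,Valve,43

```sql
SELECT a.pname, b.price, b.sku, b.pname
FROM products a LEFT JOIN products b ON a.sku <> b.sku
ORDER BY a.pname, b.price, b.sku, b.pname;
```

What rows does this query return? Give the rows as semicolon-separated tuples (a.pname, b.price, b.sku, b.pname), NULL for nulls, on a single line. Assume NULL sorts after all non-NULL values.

(Gear, 17, KW, Valve); (Gear, 20, UI, Gizmo); (Gear, 43, UI, Valve); (Gear, 54, KW, Gizmo); (Gizmo, 17, KW, Valve); (Gizmo, 20, UI, Gizmo); (Gizmo, 43, UI, Valve); (Gizmo, 46, AX, Gear); (Gizmo, 46, AX, Gear); (Gizmo, 54, KW, Gizmo); (Valve, 17, KW, Valve); (Valve, 20, UI, Gizmo); (Valve, 43, UI, Valve); (Valve, 46, AX, Gear); (Valve, 46, AX, Gear); (Valve, 54, KW, Gizmo); (Valve, NULL, NULL, NULL)

LEFT JOIN keeps every row from `products a`; unmatched rows get NULL for `products b`'s columns.
Matching on a.sku <> b.sku. A NULL in a compared column never satisfies the condition.
- a row (sku=KW): matches 3 b row(s) → 3 output row(s).
- a row (sku=KW): matches 3 b row(s) → 3 output row(s).
- a row (sku=UI): matches 3 b row(s) → 3 output row(s).
- a row (sku=NULL): no match → kept, b columns NULL.
- a row (sku=AX): matches 4 b row(s) → 4 output row(s).
- a row (sku=UI): matches 3 b row(s) → 3 output row(s).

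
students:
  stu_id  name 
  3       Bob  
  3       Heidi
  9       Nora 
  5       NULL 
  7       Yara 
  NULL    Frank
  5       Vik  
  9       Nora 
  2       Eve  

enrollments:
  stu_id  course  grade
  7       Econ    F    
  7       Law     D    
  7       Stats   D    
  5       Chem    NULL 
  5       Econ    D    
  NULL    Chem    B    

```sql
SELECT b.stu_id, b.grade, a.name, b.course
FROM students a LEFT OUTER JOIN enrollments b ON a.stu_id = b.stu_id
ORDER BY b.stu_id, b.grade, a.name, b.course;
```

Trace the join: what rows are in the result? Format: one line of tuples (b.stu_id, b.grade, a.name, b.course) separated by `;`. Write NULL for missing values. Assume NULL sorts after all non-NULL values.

LEFT JOIN keeps every row from `students`; unmatched rows get NULL for `enrollments`'s columns.
Matching on a.stu_id = b.stu_id. A NULL in a compared column never satisfies the condition.
Matched pairs: 7; unmatched a rows kept: 6.

(5, D, Vik, Econ); (5, D, NULL, Econ); (5, NULL, Vik, Chem); (5, NULL, NULL, Chem); (7, D, Yara, Law); (7, D, Yara, Stats); (7, F, Yara, Econ); (NULL, NULL, Bob, NULL); (NULL, NULL, Eve, NULL); (NULL, NULL, Frank, NULL); (NULL, NULL, Heidi, NULL); (NULL, NULL, Nora, NULL); (NULL, NULL, Nora, NULL)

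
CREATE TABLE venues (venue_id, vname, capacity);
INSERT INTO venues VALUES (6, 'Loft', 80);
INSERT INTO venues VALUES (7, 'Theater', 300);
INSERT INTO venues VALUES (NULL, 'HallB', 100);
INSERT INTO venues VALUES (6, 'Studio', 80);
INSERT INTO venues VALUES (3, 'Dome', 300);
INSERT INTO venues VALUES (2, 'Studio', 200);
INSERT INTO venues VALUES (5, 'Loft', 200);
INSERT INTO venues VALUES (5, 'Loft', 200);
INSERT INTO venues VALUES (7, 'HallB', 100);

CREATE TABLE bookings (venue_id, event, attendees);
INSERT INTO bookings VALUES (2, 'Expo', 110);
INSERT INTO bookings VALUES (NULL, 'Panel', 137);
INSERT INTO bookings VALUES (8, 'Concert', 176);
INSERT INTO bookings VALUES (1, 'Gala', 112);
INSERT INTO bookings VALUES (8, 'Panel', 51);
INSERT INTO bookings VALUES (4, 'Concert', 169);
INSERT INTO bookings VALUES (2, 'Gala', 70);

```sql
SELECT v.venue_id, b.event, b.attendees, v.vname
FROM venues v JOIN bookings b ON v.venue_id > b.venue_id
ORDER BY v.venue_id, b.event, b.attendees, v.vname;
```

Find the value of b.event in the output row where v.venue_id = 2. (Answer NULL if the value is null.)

Gala

INNER JOIN keeps only pairs where the ON condition holds.
Matching on v.venue_id > b.venue_id. A NULL in a compared column never satisfies the condition.
Matched pairs: 28.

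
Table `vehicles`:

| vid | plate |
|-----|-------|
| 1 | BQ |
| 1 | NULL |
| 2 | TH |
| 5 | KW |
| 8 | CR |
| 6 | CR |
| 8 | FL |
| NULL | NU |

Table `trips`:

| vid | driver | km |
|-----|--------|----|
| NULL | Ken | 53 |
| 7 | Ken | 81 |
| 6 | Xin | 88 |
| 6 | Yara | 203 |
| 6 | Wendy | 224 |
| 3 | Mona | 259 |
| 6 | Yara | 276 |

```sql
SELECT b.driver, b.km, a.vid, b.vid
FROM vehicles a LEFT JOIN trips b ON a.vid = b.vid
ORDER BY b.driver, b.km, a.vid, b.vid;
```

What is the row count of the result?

LEFT JOIN keeps every row from `vehicles`; unmatched rows get NULL for `trips`'s columns.
Matching on a.vid = b.vid. A NULL in a compared column never satisfies the condition.
- a (vid=1) has no partner → padded with NULL.
- a (vid=1) has no partner → padded with NULL.
- a (vid=2) has no partner → padded with NULL.
- a (vid=5) has no partner → padded with NULL.
- a (vid=8) has no partner → padded with NULL.
- a (vid=6) pairs with 4 row(s) of b.
- a (vid=8) has no partner → padded with NULL.
- a (vid=NULL) has no partner → padded with NULL.
Total: 4 matched + 7 padded = 11 rows.

11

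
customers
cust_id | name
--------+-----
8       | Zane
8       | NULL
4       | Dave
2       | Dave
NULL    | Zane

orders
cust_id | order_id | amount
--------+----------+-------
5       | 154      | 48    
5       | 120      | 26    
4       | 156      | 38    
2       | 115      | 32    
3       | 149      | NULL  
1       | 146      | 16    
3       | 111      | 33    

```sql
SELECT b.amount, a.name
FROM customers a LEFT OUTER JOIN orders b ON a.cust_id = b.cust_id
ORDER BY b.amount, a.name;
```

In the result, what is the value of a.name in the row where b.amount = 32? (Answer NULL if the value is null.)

LEFT JOIN keeps every row from `customers`; unmatched rows get NULL for `orders`'s columns.
Matching on a.cust_id = b.cust_id. A NULL in a compared column never satisfies the condition.
Matched pairs: 2; unmatched a rows kept: 3.

Dave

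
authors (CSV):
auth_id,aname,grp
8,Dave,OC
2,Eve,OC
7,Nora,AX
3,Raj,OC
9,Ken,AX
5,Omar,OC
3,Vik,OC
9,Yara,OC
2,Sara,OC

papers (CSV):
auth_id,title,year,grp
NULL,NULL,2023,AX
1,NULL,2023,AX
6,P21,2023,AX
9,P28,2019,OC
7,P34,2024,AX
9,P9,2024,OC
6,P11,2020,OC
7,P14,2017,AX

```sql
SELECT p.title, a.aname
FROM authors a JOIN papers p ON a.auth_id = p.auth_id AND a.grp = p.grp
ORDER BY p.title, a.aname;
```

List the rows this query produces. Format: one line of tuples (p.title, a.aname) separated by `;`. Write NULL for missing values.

(P14, Nora); (P28, Yara); (P34, Nora); (P9, Yara)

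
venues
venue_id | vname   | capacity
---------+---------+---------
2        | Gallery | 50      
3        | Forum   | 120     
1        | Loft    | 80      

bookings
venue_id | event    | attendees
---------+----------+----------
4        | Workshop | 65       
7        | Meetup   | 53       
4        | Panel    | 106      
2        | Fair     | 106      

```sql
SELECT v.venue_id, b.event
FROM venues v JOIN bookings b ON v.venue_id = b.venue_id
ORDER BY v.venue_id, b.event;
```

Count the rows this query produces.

1

INNER JOIN keeps only pairs where the ON condition holds.
Matching on v.venue_id = b.venue_id.
- v row (venue_id=2): matches 1 b row(s) → 1 output row(s).
- v row (venue_id=3): no match → dropped.
- v row (venue_id=1): no match → dropped.
Total: 1 rows.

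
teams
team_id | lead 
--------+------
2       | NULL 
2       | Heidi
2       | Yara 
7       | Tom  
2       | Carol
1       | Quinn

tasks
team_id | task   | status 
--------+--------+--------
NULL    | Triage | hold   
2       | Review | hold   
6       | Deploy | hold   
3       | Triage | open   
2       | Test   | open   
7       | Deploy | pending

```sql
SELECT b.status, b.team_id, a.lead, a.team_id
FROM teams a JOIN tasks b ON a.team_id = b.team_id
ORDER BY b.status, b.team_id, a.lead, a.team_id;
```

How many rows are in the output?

INNER JOIN keeps only pairs where the ON condition holds.
Matching on a.team_id = b.team_id. A NULL in a compared column never satisfies the condition.
Matched pairs: 9.
Total: 9 rows.

9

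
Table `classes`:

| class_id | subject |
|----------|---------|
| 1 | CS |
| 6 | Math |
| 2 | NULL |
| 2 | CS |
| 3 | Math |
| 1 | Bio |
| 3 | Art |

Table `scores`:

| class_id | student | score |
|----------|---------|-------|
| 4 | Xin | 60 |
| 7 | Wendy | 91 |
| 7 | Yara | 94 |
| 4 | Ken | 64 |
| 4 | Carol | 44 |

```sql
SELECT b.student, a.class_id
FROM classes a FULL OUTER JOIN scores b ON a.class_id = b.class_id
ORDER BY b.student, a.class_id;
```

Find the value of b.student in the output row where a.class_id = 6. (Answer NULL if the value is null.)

NULL

FULL OUTER JOIN keeps every row from both sides; unmatched rows get NULL for the other side's columns.
Matching on a.class_id = b.class_id.
- a (class_id=1) has no partner → padded with NULL.
- a (class_id=6) has no partner → padded with NULL.
- a (class_id=2) has no partner → padded with NULL.
- a (class_id=2) has no partner → padded with NULL.
- a (class_id=3) has no partner → padded with NULL.
- a (class_id=1) has no partner → padded with NULL.
- a (class_id=3) has no partner → padded with NULL.
- 5 row(s) from b found no a partner → padded with NULL.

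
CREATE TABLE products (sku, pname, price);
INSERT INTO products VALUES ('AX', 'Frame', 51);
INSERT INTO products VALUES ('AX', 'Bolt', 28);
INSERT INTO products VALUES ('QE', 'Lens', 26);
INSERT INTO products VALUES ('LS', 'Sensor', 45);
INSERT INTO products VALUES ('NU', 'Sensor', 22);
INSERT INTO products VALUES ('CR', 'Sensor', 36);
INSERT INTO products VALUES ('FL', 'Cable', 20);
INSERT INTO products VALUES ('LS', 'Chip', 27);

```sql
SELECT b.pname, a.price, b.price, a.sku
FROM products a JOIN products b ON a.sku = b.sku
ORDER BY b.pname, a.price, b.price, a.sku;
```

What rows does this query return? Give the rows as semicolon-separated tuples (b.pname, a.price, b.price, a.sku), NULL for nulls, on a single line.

INNER JOIN keeps only pairs where the ON condition holds.
Matching on a.sku = b.sku.
- sku=AX: 2 matching b row(s), so 2 row(s) emitted.
- sku=AX: 2 matching b row(s), so 2 row(s) emitted.
- sku=QE: 1 matching b row(s), so 1 row(s) emitted.
- sku=LS: 2 matching b row(s), so 2 row(s) emitted.
- sku=NU: 1 matching b row(s), so 1 row(s) emitted.
- sku=CR: 1 matching b row(s), so 1 row(s) emitted.
- sku=FL: 1 matching b row(s), so 1 row(s) emitted.
- sku=LS: 2 matching b row(s), so 2 row(s) emitted.

(Bolt, 28, 28, AX); (Bolt, 51, 28, AX); (Cable, 20, 20, FL); (Chip, 27, 27, LS); (Chip, 45, 27, LS); (Frame, 28, 51, AX); (Frame, 51, 51, AX); (Lens, 26, 26, QE); (Sensor, 22, 22, NU); (Sensor, 27, 45, LS); (Sensor, 36, 36, CR); (Sensor, 45, 45, LS)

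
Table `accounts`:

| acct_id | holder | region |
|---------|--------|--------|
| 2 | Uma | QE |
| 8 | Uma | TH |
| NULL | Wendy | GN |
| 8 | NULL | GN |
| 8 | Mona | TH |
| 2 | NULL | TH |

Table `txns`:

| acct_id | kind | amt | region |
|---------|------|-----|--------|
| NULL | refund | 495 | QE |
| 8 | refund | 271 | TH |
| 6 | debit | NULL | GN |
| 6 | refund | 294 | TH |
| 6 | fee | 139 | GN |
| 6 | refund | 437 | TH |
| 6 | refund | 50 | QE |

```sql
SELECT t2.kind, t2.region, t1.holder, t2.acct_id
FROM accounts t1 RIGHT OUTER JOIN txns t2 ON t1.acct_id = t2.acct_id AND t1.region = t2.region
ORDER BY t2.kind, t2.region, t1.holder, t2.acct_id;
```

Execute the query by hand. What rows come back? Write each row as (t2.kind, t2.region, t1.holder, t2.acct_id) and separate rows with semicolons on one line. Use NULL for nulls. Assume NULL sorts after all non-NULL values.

RIGHT JOIN keeps every row from `txns`; unmatched rows get NULL for `accounts`'s columns.
Matching on t1.acct_id = t2.acct_id AND t1.region = t2.region. A NULL in a compared column never satisfies the condition.
- t1 (acct_id=2, region=QE) has no partner in t2.
- t1 (acct_id=8, region=TH) pairs with 1 row(s) of t2.
- t1 (acct_id=NULL, region=GN) has no partner in t2.
- t1 (acct_id=8, region=GN) has no partner in t2.
- t1 (acct_id=8, region=TH) pairs with 1 row(s) of t2.
- t1 (acct_id=2, region=TH) has no partner in t2.
- plus 6 unmatched t2 row(s), each kept with NULL t1 columns.
After projecting and ordering:
t2.kind | t2.region | t1.holder | t2.acct_id
debit | GN | NULL | 6
fee | GN | NULL | 6
refund | QE | NULL | 6
refund | QE | NULL | NULL
refund | TH | Mona | 8
refund | TH | Uma | 8
refund | TH | NULL | 6
refund | TH | NULL | 6

(debit, GN, NULL, 6); (fee, GN, NULL, 6); (refund, QE, NULL, 6); (refund, QE, NULL, NULL); (refund, TH, Mona, 8); (refund, TH, Uma, 8); (refund, TH, NULL, 6); (refund, TH, NULL, 6)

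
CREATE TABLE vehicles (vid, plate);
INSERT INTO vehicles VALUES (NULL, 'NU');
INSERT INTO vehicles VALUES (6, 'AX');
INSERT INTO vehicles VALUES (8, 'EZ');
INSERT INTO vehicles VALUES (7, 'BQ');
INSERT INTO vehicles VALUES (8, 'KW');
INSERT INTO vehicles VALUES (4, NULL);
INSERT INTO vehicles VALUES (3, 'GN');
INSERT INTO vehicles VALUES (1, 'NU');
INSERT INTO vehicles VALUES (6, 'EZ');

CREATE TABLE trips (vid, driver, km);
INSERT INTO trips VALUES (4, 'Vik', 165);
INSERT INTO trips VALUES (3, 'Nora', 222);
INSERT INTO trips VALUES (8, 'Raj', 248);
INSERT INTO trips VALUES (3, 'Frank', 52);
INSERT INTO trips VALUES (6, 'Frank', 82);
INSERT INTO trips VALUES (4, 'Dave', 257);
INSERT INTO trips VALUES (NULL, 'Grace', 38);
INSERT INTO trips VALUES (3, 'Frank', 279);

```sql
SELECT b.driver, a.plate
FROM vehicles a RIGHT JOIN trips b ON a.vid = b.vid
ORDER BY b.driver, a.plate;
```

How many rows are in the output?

10

RIGHT JOIN keeps every row from `trips`; unmatched rows get NULL for `vehicles`'s columns.
Matching on a.vid = b.vid. A NULL in a compared column never satisfies the condition.
- a[0] vid=NULL → no match.
- a[1] vid=6 → 1 match(es) in b → 1 row(s).
- a[2] vid=8 → 1 match(es) in b → 1 row(s).
- a[3] vid=7 → no match.
- a[4] vid=8 → 1 match(es) in b → 1 row(s).
- a[5] vid=4 → 2 match(es) in b → 2 row(s).
- a[6] vid=3 → 3 match(es) in b → 3 row(s).
- a[7] vid=1 → no match.
- a[8] vid=6 → 1 match(es) in b → 1 row(s).
- 1 row(s) from b found no a partner → padded with NULL.
Total: 9 matched + 1 padded = 10 rows.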